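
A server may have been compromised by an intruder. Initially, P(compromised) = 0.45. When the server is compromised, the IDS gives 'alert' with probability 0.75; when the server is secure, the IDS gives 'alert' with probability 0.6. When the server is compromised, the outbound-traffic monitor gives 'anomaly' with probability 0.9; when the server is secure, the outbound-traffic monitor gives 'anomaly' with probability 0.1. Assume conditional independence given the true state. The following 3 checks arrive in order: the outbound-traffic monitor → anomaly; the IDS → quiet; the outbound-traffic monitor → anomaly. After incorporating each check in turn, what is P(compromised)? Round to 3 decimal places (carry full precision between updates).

Each posterior becomes the prior for the next update.
After the outbound-traffic monitor='anomaly': P(compromised) = 0.9·0.4500 / (0.9·0.4500 + 0.1·0.5500) ≈ 0.8804
After the IDS='quiet': P(compromised) = 0.25·0.8804 / (0.25·0.8804 + 0.4·0.1196) ≈ 0.8215
After the outbound-traffic monitor='anomaly': P(compromised) = 0.9·0.8215 / (0.9·0.8215 + 0.1·0.1785) ≈ 0.9764

0.976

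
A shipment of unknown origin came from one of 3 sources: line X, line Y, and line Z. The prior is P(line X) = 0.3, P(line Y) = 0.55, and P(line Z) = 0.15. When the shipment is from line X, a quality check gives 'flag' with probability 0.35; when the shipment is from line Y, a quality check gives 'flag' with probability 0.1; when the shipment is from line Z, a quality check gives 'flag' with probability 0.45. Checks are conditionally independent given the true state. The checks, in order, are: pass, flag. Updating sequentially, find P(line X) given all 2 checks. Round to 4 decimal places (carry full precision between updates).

0.4407

After 'pass': normaliser = 0.65·0.3000 + 0.9·0.5500 + 0.55·0.1500; P(line X) ≈ 0.2524, P(line Y) ≈ 0.6408, P(line Z) ≈ 0.1068
After 'flag': normaliser = 0.35·0.2524 + 0.1·0.6408 + 0.45·0.1068; P(line X) ≈ 0.4407, P(line Y) ≈ 0.3196, P(line Z) ≈ 0.2397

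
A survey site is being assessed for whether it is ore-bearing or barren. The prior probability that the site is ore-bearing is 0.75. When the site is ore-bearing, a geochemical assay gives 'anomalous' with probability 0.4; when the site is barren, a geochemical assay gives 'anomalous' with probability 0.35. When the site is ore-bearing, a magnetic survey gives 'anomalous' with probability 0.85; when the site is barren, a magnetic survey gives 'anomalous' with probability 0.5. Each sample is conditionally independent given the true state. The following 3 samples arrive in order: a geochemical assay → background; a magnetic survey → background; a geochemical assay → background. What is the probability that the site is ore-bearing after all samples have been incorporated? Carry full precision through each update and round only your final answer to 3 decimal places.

After a geochemical assay='background': P(ore) = 0.6·0.7500 / (0.6·0.7500 + 0.65·0.2500) ≈ 0.7347
After a magnetic survey='background': P(ore) = 0.15·0.7347 / (0.15·0.7347 + 0.5·0.2653) ≈ 0.4538
After a geochemical assay='background': P(ore) = 0.6·0.4538 / (0.6·0.4538 + 0.65·0.5462) ≈ 0.4340

0.434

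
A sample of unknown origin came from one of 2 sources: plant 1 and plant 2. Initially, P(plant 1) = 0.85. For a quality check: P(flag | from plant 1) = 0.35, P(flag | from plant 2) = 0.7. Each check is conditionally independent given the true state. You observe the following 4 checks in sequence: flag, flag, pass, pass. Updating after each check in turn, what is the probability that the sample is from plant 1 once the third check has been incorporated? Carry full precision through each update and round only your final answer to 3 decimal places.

0.754

After 'flag': P(plant 1) = 0.35·0.8500 / (0.35·0.8500 + 0.7·0.1500) ≈ 0.7391
After 'flag': P(plant 1) = 0.35·0.7391 / (0.35·0.7391 + 0.7·0.2609) ≈ 0.5862
After 'pass': P(plant 1) = 0.65·0.5862 / (0.65·0.5862 + 0.3·0.4138) ≈ 0.7543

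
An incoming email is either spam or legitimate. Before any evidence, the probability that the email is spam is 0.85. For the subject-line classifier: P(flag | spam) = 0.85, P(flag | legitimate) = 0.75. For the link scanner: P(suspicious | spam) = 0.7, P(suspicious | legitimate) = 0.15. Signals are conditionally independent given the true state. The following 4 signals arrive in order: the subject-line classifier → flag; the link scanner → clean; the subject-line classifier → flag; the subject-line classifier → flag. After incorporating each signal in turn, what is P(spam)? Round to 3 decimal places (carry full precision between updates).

Apply Bayes' rule sequentially, carrying P(spam) forward.
After the subject-line classifier='flag': P(spam) = 0.85·0.8500 / (0.85·0.8500 + 0.75·0.1500) ≈ 0.8653
After the link scanner='clean': P(spam) = 0.3·0.8653 / (0.3·0.8653 + 0.85·0.1347) ≈ 0.6939
After the subject-line classifier='flag': P(spam) = 0.85·0.6939 / (0.85·0.6939 + 0.75·0.3061) ≈ 0.7198
After the subject-line classifier='flag': P(spam) = 0.85·0.7198 / (0.85·0.7198 + 0.75·0.2802) ≈ 0.7443

0.744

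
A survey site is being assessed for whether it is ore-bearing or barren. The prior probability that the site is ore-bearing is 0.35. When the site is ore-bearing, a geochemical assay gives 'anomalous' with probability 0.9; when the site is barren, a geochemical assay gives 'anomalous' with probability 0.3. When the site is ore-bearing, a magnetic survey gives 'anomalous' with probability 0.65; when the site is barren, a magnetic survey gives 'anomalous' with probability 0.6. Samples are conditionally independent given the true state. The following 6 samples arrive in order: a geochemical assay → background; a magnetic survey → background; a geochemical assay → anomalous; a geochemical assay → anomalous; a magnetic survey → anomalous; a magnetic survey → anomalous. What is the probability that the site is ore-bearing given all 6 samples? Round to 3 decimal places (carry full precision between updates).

After a geochemical assay='background': P(ore) = 0.1·0.3500 / (0.1·0.3500 + 0.7·0.6500) ≈ 0.0714
After a magnetic survey='background': P(ore) = 0.35·0.0714 / (0.35·0.0714 + 0.4·0.9286) ≈ 0.0631
After a geochemical assay='anomalous': P(ore) = 0.9·0.0631 / (0.9·0.0631 + 0.3·0.9369) ≈ 0.1680
After a geochemical assay='anomalous': P(ore) = 0.9·0.1680 / (0.9·0.1680 + 0.3·0.8320) ≈ 0.3772
After a magnetic survey='anomalous': P(ore) = 0.65·0.3772 / (0.65·0.3772 + 0.6·0.6228) ≈ 0.3962
After a magnetic survey='anomalous': P(ore) = 0.65·0.3962 / (0.65·0.3962 + 0.6·0.6038) ≈ 0.4155

0.416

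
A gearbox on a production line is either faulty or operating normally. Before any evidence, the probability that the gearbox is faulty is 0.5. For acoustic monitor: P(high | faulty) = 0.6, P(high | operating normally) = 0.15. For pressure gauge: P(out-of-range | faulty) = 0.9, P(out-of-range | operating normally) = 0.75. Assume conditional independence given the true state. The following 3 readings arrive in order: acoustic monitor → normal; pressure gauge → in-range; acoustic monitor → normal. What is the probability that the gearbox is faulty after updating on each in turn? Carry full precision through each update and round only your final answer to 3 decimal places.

0.081

After acoustic monitor='normal': P(faulty) = 0.4·0.5000 / (0.4·0.5000 + 0.85·0.5000) ≈ 0.3200
After pressure gauge='in-range': P(faulty) = 0.1·0.3200 / (0.1·0.3200 + 0.25·0.6800) ≈ 0.1584
After acoustic monitor='normal': P(faulty) = 0.4·0.1584 / (0.4·0.1584 + 0.85·0.8416) ≈ 0.0814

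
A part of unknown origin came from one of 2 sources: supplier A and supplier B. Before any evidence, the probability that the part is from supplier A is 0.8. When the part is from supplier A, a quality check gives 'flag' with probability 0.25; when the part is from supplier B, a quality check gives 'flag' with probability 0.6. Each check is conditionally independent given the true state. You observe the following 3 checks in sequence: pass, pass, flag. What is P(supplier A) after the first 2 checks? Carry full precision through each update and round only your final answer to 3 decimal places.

After 'pass': P(supplier A) = 0.75·0.8000 / (0.75·0.8000 + 0.4·0.2000) ≈ 0.8824
After 'pass': P(supplier A) = 0.75·0.8824 / (0.75·0.8824 + 0.4·0.1176) ≈ 0.9336

0.934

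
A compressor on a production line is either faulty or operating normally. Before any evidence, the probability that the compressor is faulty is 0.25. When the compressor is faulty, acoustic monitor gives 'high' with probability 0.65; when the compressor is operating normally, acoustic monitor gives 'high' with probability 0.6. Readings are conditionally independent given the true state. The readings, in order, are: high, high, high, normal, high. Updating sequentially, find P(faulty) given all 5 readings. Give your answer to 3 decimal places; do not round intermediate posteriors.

0.287

After 'high': P(faulty) = 0.65·0.2500 / (0.65·0.2500 + 0.6·0.7500) ≈ 0.2653
After 'high': P(faulty) = 0.65·0.2653 / (0.65·0.2653 + 0.6·0.7347) ≈ 0.2812
After 'high': P(faulty) = 0.65·0.2812 / (0.65·0.2812 + 0.6·0.7188) ≈ 0.2977
After 'normal': P(faulty) = 0.35·0.2977 / (0.35·0.2977 + 0.4·0.7023) ≈ 0.2705
After 'high': P(faulty) = 0.65·0.2705 / (0.65·0.2705 + 0.6·0.7295) ≈ 0.2866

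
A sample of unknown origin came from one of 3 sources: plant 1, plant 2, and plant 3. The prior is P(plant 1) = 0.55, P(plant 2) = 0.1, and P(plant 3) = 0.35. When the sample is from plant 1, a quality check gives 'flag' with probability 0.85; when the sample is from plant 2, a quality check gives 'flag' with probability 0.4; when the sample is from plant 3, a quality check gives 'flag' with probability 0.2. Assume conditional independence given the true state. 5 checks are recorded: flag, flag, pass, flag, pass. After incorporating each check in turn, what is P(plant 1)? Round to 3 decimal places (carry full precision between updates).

After 'flag': normaliser = 0.85·0.5500 + 0.4·0.1000 + 0.2·0.3500; P(plant 1) ≈ 0.8095, P(plant 2) ≈ 0.0693, P(plant 3) ≈ 0.1212
After 'flag': normaliser = 0.85·0.8095 + 0.4·0.0693 + 0.2·0.1212; P(plant 1) ≈ 0.9298, P(plant 2) ≈ 0.0374, P(plant 3) ≈ 0.0328
After 'pass': normaliser = 0.15·0.9298 + 0.6·0.0374 + 0.8·0.0328; P(plant 1) ≈ 0.7413, P(plant 2) ≈ 0.1194, P(plant 3) ≈ 0.1393
After 'flag': normaliser = 0.85·0.7413 + 0.4·0.1194 + 0.2·0.1393; P(plant 1) ≈ 0.8929, P(plant 2) ≈ 0.0677, P(plant 3) ≈ 0.0395
After 'pass': normaliser = 0.15·0.8929 + 0.6·0.0677 + 0.8·0.0395; P(plant 1) ≈ 0.6498, P(plant 2) ≈ 0.1970, P(plant 3) ≈ 0.1532

0.650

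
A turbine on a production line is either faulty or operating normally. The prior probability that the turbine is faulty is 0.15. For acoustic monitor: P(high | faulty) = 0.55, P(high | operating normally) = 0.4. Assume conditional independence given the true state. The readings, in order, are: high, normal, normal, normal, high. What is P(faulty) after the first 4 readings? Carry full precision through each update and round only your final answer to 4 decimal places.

Each posterior becomes the prior for the next update.
After 'high': P(faulty) = 0.55·0.1500 / (0.55·0.1500 + 0.4·0.8500) ≈ 0.1953
After 'normal': P(faulty) = 0.45·0.1953 / (0.45·0.1953 + 0.6·0.8047) ≈ 0.1540
After 'normal': P(faulty) = 0.45·0.1540 / (0.45·0.1540 + 0.6·0.8460) ≈ 0.1201
After 'normal': P(faulty) = 0.45·0.1201 / (0.45·0.1201 + 0.6·0.8799) ≈ 0.0929

0.0929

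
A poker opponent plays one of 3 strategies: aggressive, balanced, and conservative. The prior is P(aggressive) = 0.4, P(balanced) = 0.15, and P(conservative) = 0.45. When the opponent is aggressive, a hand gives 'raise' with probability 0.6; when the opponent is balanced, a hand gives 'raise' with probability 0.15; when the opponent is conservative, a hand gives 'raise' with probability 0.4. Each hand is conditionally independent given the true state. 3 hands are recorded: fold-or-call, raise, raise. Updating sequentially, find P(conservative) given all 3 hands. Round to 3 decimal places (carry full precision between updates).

0.417

Each posterior becomes the prior for the next update.
After 'fold-or-call': normaliser = 0.4·0.4000 + 0.85·0.1500 + 0.6·0.4500; P(aggressive) ≈ 0.2870, P(balanced) ≈ 0.2287, P(conservative) ≈ 0.4843
After 'raise': normaliser = 0.6·0.2870 + 0.15·0.2287 + 0.4·0.4843; P(aggressive) ≈ 0.4303, P(balanced) ≈ 0.0857, P(conservative) ≈ 0.4840
After 'raise': normaliser = 0.6·0.4303 + 0.15·0.0857 + 0.4·0.4840; P(aggressive) ≈ 0.5556, P(balanced) ≈ 0.0277, P(conservative) ≈ 0.4167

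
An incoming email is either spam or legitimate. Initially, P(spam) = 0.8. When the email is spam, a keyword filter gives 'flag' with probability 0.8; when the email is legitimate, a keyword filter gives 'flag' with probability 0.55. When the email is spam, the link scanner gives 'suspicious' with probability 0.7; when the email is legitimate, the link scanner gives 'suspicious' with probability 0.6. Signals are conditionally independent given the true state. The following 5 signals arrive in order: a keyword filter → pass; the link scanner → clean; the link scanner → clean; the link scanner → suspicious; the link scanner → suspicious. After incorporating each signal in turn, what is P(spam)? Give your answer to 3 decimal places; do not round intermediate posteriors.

0.576

After a keyword filter='pass': P(spam) = 0.2·0.8000 / (0.2·0.8000 + 0.45·0.2000) ≈ 0.6400
After the link scanner='clean': P(spam) = 0.3·0.6400 / (0.3·0.6400 + 0.4·0.3600) ≈ 0.5714
After the link scanner='clean': P(spam) = 0.3·0.5714 / (0.3·0.5714 + 0.4·0.4286) ≈ 0.5000
After the link scanner='suspicious': P(spam) = 0.7·0.5000 / (0.7·0.5000 + 0.6·0.5000) ≈ 0.5385
After the link scanner='suspicious': P(spam) = 0.7·0.5385 / (0.7·0.5385 + 0.6·0.4615) ≈ 0.5765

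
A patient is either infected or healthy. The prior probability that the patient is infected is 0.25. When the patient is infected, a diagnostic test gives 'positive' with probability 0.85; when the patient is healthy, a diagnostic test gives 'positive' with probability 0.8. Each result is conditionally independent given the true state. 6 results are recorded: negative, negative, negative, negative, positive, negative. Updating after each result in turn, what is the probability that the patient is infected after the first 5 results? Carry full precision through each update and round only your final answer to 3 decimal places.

After 'negative': P(infected) = 0.15·0.2500 / (0.15·0.2500 + 0.2·0.7500) ≈ 0.2000
After 'negative': P(infected) = 0.15·0.2000 / (0.15·0.2000 + 0.2·0.8000) ≈ 0.1579
After 'negative': P(infected) = 0.15·0.1579 / (0.15·0.1579 + 0.2·0.8421) ≈ 0.1233
After 'negative': P(infected) = 0.15·0.1233 / (0.15·0.1233 + 0.2·0.8767) ≈ 0.0954
After 'positive': P(infected) = 0.85·0.0954 / (0.85·0.0954 + 0.8·0.9046) ≈ 0.1008

0.101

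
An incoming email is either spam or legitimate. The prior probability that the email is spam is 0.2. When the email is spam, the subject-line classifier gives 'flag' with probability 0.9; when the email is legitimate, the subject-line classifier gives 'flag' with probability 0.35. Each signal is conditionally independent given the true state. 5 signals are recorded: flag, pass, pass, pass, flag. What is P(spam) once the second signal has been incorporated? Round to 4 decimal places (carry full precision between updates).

Apply Bayes' rule sequentially, carrying P(spam) forward.
After 'flag': P(spam) = 0.9·0.2000 / (0.9·0.2000 + 0.35·0.8000) ≈ 0.3913
After 'pass': P(spam) = 0.1·0.3913 / (0.1·0.3913 + 0.65·0.6087) ≈ 0.0900

0.0900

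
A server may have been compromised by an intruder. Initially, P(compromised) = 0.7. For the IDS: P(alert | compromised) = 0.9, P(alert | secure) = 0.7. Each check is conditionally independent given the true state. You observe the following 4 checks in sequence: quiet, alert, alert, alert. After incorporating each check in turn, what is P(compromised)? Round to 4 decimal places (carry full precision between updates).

0.6231

After 'quiet': P(compromised) = 0.1·0.7000 / (0.1·0.7000 + 0.3·0.3000) ≈ 0.4375
After 'alert': P(compromised) = 0.9·0.4375 / (0.9·0.4375 + 0.7·0.5625) ≈ 0.5000
After 'alert': P(compromised) = 0.9·0.5000 / (0.9·0.5000 + 0.7·0.5000) ≈ 0.5625
After 'alert': P(compromised) = 0.9·0.5625 / (0.9·0.5625 + 0.7·0.4375) ≈ 0.6231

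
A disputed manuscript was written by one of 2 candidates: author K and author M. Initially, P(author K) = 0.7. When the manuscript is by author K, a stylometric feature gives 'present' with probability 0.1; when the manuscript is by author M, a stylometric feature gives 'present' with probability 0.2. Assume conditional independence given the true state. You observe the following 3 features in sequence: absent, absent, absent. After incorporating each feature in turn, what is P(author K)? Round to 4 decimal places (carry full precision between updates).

After 'absent': P(author K) = 0.9·0.7000 / (0.9·0.7000 + 0.8·0.3000) ≈ 0.7241
After 'absent': P(author K) = 0.9·0.7241 / (0.9·0.7241 + 0.8·0.2759) ≈ 0.7470
After 'absent': P(author K) = 0.9·0.7470 / (0.9·0.7470 + 0.8·0.2530) ≈ 0.7686

0.7686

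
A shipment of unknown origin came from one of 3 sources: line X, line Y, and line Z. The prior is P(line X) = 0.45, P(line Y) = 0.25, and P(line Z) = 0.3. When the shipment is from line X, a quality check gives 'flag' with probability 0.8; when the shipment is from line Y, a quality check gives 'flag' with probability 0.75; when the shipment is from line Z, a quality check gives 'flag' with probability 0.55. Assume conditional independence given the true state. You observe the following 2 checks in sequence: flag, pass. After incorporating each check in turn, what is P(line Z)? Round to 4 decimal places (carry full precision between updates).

0.3845

After 'flag': normaliser = 0.8·0.4500 + 0.75·0.2500 + 0.55·0.3000; P(line X) ≈ 0.5053, P(line Y) ≈ 0.2632, P(line Z) ≈ 0.2316
After 'pass': normaliser = 0.2·0.5053 + 0.25·0.2632 + 0.45·0.2316; P(line X) ≈ 0.3728, P(line Y) ≈ 0.2427, P(line Z) ≈ 0.3845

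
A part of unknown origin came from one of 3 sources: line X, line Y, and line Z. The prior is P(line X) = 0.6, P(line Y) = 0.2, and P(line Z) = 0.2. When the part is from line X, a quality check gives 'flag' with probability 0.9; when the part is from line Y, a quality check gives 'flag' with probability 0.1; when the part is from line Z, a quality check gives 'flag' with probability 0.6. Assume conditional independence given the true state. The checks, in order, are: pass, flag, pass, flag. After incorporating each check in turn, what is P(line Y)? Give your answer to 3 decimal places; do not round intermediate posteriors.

0.090

After 'pass': normaliser = 0.1·0.6000 + 0.9·0.2000 + 0.4·0.2000; P(line X) ≈ 0.1875, P(line Y) ≈ 0.5625, P(line Z) ≈ 0.2500
After 'flag': normaliser = 0.9·0.1875 + 0.1·0.5625 + 0.6·0.2500; P(line X) ≈ 0.4500, P(line Y) ≈ 0.1500, P(line Z) ≈ 0.4000
After 'pass': normaliser = 0.1·0.4500 + 0.9·0.1500 + 0.4·0.4000; P(line X) ≈ 0.1324, P(line Y) ≈ 0.3971, P(line Z) ≈ 0.4706
After 'flag': normaliser = 0.9·0.1324 + 0.1·0.3971 + 0.6·0.4706; P(line X) ≈ 0.2700, P(line Y) ≈ 0.0900, P(line Z) ≈ 0.6400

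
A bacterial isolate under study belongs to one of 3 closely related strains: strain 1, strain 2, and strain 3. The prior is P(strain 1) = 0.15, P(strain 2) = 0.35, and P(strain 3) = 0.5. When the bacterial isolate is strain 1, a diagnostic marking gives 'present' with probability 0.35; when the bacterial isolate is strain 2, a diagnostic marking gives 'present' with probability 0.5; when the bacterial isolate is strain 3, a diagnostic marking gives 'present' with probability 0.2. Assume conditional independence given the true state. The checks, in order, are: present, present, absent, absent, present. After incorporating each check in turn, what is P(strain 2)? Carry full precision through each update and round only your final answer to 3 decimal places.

After 'present': normaliser = 0.35·0.1500 + 0.5·0.3500 + 0.2·0.5000; P(strain 1) ≈ 0.1603, P(strain 2) ≈ 0.5344, P(strain 3) ≈ 0.3053
After 'present': normaliser = 0.35·0.1603 + 0.5·0.5344 + 0.2·0.3053; P(strain 1) ≈ 0.1460, P(strain 2) ≈ 0.6951, P(strain 3) ≈ 0.1589
After 'absent': normaliser = 0.65·0.1460 + 0.5·0.6951 + 0.8·0.1589; P(strain 1) ≈ 0.1666, P(strain 2) ≈ 0.6102, P(strain 3) ≈ 0.2232
After 'absent': normaliser = 0.65·0.1666 + 0.5·0.6102 + 0.8·0.2232; P(strain 1) ≈ 0.1829, P(strain 2) ≈ 0.5155, P(strain 3) ≈ 0.3016
After 'present': normaliser = 0.35·0.1829 + 0.5·0.5155 + 0.2·0.3016; P(strain 1) ≈ 0.1676, P(strain 2) ≈ 0.6745, P(strain 3) ≈ 0.1579

0.675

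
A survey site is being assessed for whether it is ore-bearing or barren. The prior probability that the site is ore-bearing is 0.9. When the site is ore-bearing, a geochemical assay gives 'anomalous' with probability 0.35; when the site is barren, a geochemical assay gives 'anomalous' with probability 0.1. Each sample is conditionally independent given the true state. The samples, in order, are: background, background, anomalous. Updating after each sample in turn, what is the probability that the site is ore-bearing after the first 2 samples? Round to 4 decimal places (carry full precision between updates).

Each posterior becomes the prior for the next update.
After 'background': P(ore) = 0.65·0.9000 / (0.65·0.9000 + 0.9·0.1000) ≈ 0.8667
After 'background': P(ore) = 0.65·0.8667 / (0.65·0.8667 + 0.9·0.1333) ≈ 0.8244

0.8244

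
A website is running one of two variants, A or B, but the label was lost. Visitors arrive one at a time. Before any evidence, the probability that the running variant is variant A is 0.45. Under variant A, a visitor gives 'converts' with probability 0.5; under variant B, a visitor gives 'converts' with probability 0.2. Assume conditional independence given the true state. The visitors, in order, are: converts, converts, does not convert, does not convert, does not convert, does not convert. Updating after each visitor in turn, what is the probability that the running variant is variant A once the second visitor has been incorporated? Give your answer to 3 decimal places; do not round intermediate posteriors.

Each posterior becomes the prior for the next update.
After 'converts': P(A) = 0.5·0.4500 / (0.5·0.4500 + 0.2·0.5500) ≈ 0.6716
After 'converts': P(A) = 0.5·0.6716 / (0.5·0.6716 + 0.2·0.3284) ≈ 0.8364

0.836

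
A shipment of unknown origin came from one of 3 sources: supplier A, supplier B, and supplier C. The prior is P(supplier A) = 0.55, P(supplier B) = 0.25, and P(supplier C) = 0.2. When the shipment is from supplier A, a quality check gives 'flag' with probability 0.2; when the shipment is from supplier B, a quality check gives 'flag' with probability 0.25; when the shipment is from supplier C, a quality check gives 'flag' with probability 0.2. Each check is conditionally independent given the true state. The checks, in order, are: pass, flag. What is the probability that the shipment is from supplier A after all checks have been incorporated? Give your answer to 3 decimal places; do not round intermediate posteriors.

0.527

Each posterior becomes the prior for the next update.
After 'pass': normaliser = 0.8·0.5500 + 0.75·0.2500 + 0.8·0.2000; P(supplier A) ≈ 0.5587, P(supplier B) ≈ 0.2381, P(supplier C) ≈ 0.2032
After 'flag': normaliser = 0.2·0.5587 + 0.25·0.2381 + 0.2·0.2032; P(supplier A) ≈ 0.5273, P(supplier B) ≈ 0.2809, P(supplier C) ≈ 0.1918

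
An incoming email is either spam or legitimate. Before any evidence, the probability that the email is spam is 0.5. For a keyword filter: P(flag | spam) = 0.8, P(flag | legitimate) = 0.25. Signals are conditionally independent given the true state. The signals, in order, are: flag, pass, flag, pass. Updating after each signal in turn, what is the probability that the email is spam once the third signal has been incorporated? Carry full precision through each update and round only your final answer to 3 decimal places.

After 'flag': P(spam) = 0.8·0.5000 / (0.8·0.5000 + 0.25·0.5000) ≈ 0.7619
After 'pass': P(spam) = 0.2·0.7619 / (0.2·0.7619 + 0.75·0.2381) ≈ 0.4604
After 'flag': P(spam) = 0.8·0.4604 / (0.8·0.4604 + 0.25·0.5396) ≈ 0.7320

0.732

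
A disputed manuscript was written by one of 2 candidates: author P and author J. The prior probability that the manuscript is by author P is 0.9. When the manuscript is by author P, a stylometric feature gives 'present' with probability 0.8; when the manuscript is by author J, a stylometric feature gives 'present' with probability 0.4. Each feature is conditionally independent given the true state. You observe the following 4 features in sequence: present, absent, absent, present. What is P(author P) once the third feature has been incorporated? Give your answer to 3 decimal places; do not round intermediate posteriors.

Apply Bayes' rule sequentially, carrying P(author P) forward.
After 'present': P(author P) = 0.8·0.9000 / (0.8·0.9000 + 0.4·0.1000) ≈ 0.9474
After 'absent': P(author P) = 0.2·0.9474 / (0.2·0.9474 + 0.6·0.0526) ≈ 0.8571
After 'absent': P(author P) = 0.2·0.8571 / (0.2·0.8571 + 0.6·0.1429) ≈ 0.6667

0.667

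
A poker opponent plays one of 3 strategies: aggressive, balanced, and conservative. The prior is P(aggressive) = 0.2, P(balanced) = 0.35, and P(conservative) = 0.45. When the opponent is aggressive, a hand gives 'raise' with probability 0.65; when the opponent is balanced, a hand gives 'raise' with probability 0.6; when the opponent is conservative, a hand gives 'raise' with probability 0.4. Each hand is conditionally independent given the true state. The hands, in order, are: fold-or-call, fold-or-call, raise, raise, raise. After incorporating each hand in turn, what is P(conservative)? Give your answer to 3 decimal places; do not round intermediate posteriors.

After 'fold-or-call': normaliser = 0.35·0.2000 + 0.4·0.3500 + 0.6·0.4500; P(aggressive) ≈ 0.1458, P(balanced) ≈ 0.2917, P(conservative) ≈ 0.5625
After 'fold-or-call': normaliser = 0.35·0.1458 + 0.4·0.2917 + 0.6·0.5625; P(aggressive) ≈ 0.1010, P(balanced) ≈ 0.2309, P(conservative) ≈ 0.6680
After 'raise': normaliser = 0.65·0.1010 + 0.6·0.2309 + 0.4·0.6680; P(aggressive) ≈ 0.1393, P(balanced) ≈ 0.2939, P(conservative) ≈ 0.5668
After 'raise': normaliser = 0.65·0.1393 + 0.6·0.2939 + 0.4·0.5668; P(aggressive) ≈ 0.1834, P(balanced) ≈ 0.3572, P(conservative) ≈ 0.4593
After 'raise': normaliser = 0.65·0.1834 + 0.6·0.3572 + 0.4·0.4593; P(aggressive) ≈ 0.2305, P(balanced) ≈ 0.4144, P(conservative) ≈ 0.3552

0.355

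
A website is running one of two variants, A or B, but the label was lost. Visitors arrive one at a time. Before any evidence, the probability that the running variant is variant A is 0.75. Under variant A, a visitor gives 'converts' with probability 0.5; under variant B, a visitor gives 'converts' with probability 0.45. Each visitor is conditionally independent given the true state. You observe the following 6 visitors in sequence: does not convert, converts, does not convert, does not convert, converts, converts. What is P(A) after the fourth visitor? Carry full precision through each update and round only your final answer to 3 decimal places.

After 'does not convert': P(A) = 0.5·0.7500 / (0.5·0.7500 + 0.55·0.2500) ≈ 0.7317
After 'converts': P(A) = 0.5·0.7317 / (0.5·0.7317 + 0.45·0.2683) ≈ 0.7519
After 'does not convert': P(A) = 0.5·0.7519 / (0.5·0.7519 + 0.55·0.2481) ≈ 0.7337
After 'does not convert': P(A) = 0.5·0.7337 / (0.5·0.7337 + 0.55·0.2663) ≈ 0.7146

0.715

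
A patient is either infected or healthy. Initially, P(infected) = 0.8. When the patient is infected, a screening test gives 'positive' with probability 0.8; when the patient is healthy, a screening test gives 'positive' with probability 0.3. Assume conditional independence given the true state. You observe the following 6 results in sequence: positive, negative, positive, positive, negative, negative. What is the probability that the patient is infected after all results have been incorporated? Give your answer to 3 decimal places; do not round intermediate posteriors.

0.639

Apply Bayes' rule sequentially, carrying P(infected) forward.
After 'positive': P(infected) = 0.8·0.8000 / (0.8·0.8000 + 0.3·0.2000) ≈ 0.9143
After 'negative': P(infected) = 0.2·0.9143 / (0.2·0.9143 + 0.7·0.0857) ≈ 0.7529
After 'positive': P(infected) = 0.8·0.7529 / (0.8·0.7529 + 0.3·0.2471) ≈ 0.8904
After 'positive': P(infected) = 0.8·0.8904 / (0.8·0.8904 + 0.3·0.1096) ≈ 0.9559
After 'negative': P(infected) = 0.2·0.9559 / (0.2·0.9559 + 0.7·0.0441) ≈ 0.8610
After 'negative': P(infected) = 0.2·0.8610 / (0.2·0.8610 + 0.7·0.1390) ≈ 0.6389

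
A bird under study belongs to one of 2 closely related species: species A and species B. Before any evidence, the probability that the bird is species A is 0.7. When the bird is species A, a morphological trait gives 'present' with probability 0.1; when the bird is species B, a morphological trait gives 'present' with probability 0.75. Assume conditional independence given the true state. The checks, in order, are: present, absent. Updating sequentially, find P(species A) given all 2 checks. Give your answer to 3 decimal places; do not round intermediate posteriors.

After 'present': P(species A) = 0.1·0.7000 / (0.1·0.7000 + 0.75·0.3000) ≈ 0.2373
After 'absent': P(species A) = 0.9·0.2373 / (0.9·0.2373 + 0.25·0.7627) ≈ 0.5283

0.528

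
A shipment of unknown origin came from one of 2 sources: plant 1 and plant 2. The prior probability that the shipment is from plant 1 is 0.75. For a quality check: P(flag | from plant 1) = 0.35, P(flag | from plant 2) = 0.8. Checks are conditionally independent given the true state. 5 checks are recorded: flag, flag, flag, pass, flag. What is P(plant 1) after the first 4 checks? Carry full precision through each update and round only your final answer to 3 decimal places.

After 'flag': P(plant 1) = 0.35·0.7500 / (0.35·0.7500 + 0.8·0.2500) ≈ 0.5676
After 'flag': P(plant 1) = 0.35·0.5676 / (0.35·0.5676 + 0.8·0.4324) ≈ 0.3648
After 'flag': P(plant 1) = 0.35·0.3648 / (0.35·0.3648 + 0.8·0.6352) ≈ 0.2008
After 'pass': P(plant 1) = 0.65·0.2008 / (0.65·0.2008 + 0.2·0.7992) ≈ 0.4495

0.449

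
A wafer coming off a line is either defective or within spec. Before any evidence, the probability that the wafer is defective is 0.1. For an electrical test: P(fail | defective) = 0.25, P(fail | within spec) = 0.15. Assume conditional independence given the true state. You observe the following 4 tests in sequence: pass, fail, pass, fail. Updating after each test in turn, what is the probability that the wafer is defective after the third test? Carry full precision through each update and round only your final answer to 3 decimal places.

0.126

After 'pass': P(defective) = 0.75·0.1000 / (0.75·0.1000 + 0.85·0.9000) ≈ 0.0893
After 'fail': P(defective) = 0.25·0.0893 / (0.25·0.0893 + 0.15·0.9107) ≈ 0.1404
After 'pass': P(defective) = 0.75·0.1404 / (0.75·0.1404 + 0.85·0.8596) ≈ 0.1260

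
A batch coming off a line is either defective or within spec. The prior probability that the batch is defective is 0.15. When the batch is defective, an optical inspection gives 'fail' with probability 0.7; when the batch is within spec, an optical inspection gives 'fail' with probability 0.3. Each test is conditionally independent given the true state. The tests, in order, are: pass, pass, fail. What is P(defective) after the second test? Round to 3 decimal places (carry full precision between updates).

After 'pass': P(defective) = 0.3·0.1500 / (0.3·0.1500 + 0.7·0.8500) ≈ 0.0703
After 'pass': P(defective) = 0.3·0.0703 / (0.3·0.0703 + 0.7·0.9297) ≈ 0.0314

0.031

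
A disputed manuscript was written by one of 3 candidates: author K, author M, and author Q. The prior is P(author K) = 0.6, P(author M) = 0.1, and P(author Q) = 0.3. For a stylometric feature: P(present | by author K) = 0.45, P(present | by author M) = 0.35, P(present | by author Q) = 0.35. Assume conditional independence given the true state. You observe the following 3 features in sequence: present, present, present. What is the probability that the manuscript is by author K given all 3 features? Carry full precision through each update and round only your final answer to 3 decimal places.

After 'present': normaliser = 0.45·0.6000 + 0.35·0.1000 + 0.35·0.3000; P(author K) ≈ 0.6585, P(author M) ≈ 0.0854, P(author Q) ≈ 0.2561
After 'present': normaliser = 0.45·0.6585 + 0.35·0.0854 + 0.35·0.2561; P(author K) ≈ 0.7126, P(author M) ≈ 0.0718, P(author Q) ≈ 0.2155
After 'present': normaliser = 0.45·0.7126 + 0.35·0.0718 + 0.35·0.2155; P(author K) ≈ 0.7612, P(author M) ≈ 0.0597, P(author Q) ≈ 0.1791

0.761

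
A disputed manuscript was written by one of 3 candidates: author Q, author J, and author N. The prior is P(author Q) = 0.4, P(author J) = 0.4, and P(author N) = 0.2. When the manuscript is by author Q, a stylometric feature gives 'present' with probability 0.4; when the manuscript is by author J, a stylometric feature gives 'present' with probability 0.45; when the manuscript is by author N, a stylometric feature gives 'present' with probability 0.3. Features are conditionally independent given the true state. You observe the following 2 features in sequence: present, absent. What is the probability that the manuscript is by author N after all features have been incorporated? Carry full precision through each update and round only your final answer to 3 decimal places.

After 'present': normaliser = 0.4·0.4000 + 0.45·0.4000 + 0.3·0.2000; P(author Q) ≈ 0.4000, P(author J) ≈ 0.4500, P(author N) ≈ 0.1500
After 'absent': normaliser = 0.6·0.4000 + 0.55·0.4500 + 0.7·0.1500; P(author Q) ≈ 0.4051, P(author J) ≈ 0.4177, P(author N) ≈ 0.1772

0.177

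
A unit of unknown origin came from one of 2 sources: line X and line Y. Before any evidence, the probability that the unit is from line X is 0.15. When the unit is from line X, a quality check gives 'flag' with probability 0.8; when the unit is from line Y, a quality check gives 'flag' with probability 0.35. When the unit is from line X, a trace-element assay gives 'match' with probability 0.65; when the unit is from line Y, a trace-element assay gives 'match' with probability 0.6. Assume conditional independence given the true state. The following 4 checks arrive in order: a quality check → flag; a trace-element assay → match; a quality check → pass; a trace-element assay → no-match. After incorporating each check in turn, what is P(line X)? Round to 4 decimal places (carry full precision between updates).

After a quality check='flag': P(line X) = 0.8·0.1500 / (0.8·0.1500 + 0.35·0.8500) ≈ 0.2874
After a trace-element assay='match': P(line X) = 0.65·0.2874 / (0.65·0.2874 + 0.6·0.7126) ≈ 0.3041
After a quality check='pass': P(line X) = 0.2·0.3041 / (0.2·0.3041 + 0.65·0.6959) ≈ 0.1185
After a trace-element assay='no-match': P(line X) = 0.35·0.1185 / (0.35·0.1185 + 0.4·0.8815) ≈ 0.1053

0.1053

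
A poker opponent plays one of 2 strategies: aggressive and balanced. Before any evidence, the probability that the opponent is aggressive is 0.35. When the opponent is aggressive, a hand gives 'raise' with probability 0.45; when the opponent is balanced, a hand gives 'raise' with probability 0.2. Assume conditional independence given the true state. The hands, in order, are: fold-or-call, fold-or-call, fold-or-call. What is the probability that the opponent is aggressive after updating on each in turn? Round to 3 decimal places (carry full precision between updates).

After 'fold-or-call': P(aggressive) = 0.55·0.3500 / (0.55·0.3500 + 0.8·0.6500) ≈ 0.2702
After 'fold-or-call': P(aggressive) = 0.55·0.2702 / (0.55·0.2702 + 0.8·0.7298) ≈ 0.2029
After 'fold-or-call': P(aggressive) = 0.55·0.2029 / (0.55·0.2029 + 0.8·0.7971) ≈ 0.1489

0.149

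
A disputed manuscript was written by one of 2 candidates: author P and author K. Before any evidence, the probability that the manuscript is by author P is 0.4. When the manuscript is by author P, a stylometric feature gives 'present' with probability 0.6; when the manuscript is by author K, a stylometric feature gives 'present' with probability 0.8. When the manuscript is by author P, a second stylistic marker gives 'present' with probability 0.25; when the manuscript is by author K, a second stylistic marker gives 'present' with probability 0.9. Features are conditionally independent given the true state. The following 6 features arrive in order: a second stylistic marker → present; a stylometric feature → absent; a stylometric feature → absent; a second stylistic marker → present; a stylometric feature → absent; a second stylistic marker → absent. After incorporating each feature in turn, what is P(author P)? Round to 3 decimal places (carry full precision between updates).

Apply Bayes' rule sequentially, carrying P(author P) forward.
After a second stylistic marker='present': P(author P) = 0.25·0.4000 / (0.25·0.4000 + 0.9·0.6000) ≈ 0.1562
After a stylometric feature='absent': P(author P) = 0.4·0.1562 / (0.4·0.1562 + 0.2·0.8438) ≈ 0.2703
After a stylometric feature='absent': P(author P) = 0.4·0.2703 / (0.4·0.2703 + 0.2·0.7297) ≈ 0.4255
After a second stylistic marker='present': P(author P) = 0.25·0.4255 / (0.25·0.4255 + 0.9·0.5745) ≈ 0.1706
After a stylometric feature='absent': P(author P) = 0.4·0.1706 / (0.4·0.1706 + 0.2·0.8294) ≈ 0.2915
After a second stylistic marker='absent': P(author P) = 0.75·0.2915 / (0.75·0.2915 + 0.1·0.7085) ≈ 0.7553

0.755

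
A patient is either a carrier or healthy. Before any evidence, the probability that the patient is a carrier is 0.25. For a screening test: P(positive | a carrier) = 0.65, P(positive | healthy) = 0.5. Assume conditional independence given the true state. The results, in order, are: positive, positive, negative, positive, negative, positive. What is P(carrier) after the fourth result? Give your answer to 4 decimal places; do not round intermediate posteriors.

After 'positive': P(carrier) = 0.65·0.2500 / (0.65·0.2500 + 0.5·0.7500) ≈ 0.3023
After 'positive': P(carrier) = 0.65·0.3023 / (0.65·0.3023 + 0.5·0.6977) ≈ 0.3603
After 'negative': P(carrier) = 0.35·0.3603 / (0.35·0.3603 + 0.5·0.6397) ≈ 0.2828
After 'positive': P(carrier) = 0.65·0.2828 / (0.65·0.2828 + 0.5·0.7172) ≈ 0.3389

0.3389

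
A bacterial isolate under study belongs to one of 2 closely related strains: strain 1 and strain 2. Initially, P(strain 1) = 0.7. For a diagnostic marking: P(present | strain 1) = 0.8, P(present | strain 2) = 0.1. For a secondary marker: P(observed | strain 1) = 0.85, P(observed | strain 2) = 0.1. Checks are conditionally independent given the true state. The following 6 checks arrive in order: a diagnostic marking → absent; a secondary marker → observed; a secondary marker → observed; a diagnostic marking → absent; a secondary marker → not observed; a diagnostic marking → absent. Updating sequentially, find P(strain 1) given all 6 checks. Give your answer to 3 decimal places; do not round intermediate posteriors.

0.236

After a diagnostic marking='absent': P(strain 1) = 0.2·0.7000 / (0.2·0.7000 + 0.9·0.3000) ≈ 0.3415
After a secondary marker='observed': P(strain 1) = 0.85·0.3415 / (0.85·0.3415 + 0.1·0.6585) ≈ 0.8151
After a secondary marker='observed': P(strain 1) = 0.85·0.8151 / (0.85·0.8151 + 0.1·0.1849) ≈ 0.9740
After a diagnostic marking='absent': P(strain 1) = 0.2·0.9740 / (0.2·0.9740 + 0.9·0.0260) ≈ 0.8928
After a secondary marker='not observed': P(strain 1) = 0.15·0.8928 / (0.15·0.8928 + 0.9·0.1072) ≈ 0.5812
After a diagnostic marking='absent': P(strain 1) = 0.2·0.5812 / (0.2·0.5812 + 0.9·0.4188) ≈ 0.2357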